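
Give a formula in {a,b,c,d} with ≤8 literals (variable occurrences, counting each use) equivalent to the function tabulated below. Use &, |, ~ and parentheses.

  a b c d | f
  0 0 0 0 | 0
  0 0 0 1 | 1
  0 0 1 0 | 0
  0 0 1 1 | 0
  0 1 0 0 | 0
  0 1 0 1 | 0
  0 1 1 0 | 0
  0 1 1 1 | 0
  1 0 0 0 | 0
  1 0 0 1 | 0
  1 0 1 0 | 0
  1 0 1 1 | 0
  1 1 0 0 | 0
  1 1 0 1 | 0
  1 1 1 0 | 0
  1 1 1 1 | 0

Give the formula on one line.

  ~a = 1111111100000000
  ~c = 1100110011001100
  (~a & ~c) = 1100110000000000
  ~b = 1111000011110000
  (a | ~b) = 1111000011111111
  ((a | ~b) | c) = 1111001111111111
  (d & ((a | ~b) | c)) = 0101000101010101
  ((~a & ~c) & (d & ((a | ~b) | c))) = 0100000000000000

((~a & ~c) & (d & ((a | ~b) | c)))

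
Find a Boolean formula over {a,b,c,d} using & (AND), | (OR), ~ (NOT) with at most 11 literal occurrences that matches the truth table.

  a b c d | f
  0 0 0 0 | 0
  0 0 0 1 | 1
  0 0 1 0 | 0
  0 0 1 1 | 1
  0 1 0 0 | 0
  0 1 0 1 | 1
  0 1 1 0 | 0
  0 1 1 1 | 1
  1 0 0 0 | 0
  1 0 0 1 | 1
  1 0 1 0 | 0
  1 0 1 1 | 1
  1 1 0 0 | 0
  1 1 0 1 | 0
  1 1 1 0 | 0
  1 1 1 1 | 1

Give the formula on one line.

(((~b | ((d | ~a) & c)) | ((~d & b) | (~a & d))) & d)

  ~b = 1111000011110000
  ~a = 1111111100000000
  (d | ~a) = 1111111101010101
  ((d | ~a) & c) = 0011001100010001
  (~b | ((d | ~a) & c)) = 1111001111110001
  ~d = 1010101010101010
  (~d & b) = 0000101000001010
  (~a & d) = 0101010100000000
  ((~d & b) | (~a & d)) = 0101111100001010
  ((~b | ((d | ~a) & c)) | ((~d & b) | (~a & d))) = 1111111111111011
  (((~b | ((d | ~a) & c)) | ((~d & b) | (~a & d))) & d) = 0101010101010001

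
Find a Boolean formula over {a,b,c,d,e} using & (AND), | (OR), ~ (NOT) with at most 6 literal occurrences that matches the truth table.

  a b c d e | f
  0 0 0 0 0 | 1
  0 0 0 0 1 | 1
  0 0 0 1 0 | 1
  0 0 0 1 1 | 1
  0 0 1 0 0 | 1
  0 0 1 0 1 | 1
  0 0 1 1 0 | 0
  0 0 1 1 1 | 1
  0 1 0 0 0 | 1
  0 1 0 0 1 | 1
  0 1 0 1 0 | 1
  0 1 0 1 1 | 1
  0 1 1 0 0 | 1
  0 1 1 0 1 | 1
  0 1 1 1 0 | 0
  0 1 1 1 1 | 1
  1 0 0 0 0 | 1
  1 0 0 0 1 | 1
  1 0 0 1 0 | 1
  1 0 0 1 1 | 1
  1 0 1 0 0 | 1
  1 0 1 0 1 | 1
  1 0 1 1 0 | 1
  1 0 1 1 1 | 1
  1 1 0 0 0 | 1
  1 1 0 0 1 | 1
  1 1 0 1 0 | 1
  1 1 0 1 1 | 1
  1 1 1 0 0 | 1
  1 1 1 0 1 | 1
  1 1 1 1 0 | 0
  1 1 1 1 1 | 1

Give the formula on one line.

(e | (~c | ((a & ~b) | ~d)))

  ~c = 11110000111100001111000011110000
  ~b = 11111111000000001111111100000000
  (a & ~b) = 00000000000000001111111100000000
  ~d = 11001100110011001100110011001100
  ((a & ~b) | ~d) = 11001100110011001111111111001100
  (~c | ((a & ~b) | ~d)) = 11111100111111001111111111111100
  (e | (~c | ((a & ~b) | ~d))) = 11111101111111011111111111111101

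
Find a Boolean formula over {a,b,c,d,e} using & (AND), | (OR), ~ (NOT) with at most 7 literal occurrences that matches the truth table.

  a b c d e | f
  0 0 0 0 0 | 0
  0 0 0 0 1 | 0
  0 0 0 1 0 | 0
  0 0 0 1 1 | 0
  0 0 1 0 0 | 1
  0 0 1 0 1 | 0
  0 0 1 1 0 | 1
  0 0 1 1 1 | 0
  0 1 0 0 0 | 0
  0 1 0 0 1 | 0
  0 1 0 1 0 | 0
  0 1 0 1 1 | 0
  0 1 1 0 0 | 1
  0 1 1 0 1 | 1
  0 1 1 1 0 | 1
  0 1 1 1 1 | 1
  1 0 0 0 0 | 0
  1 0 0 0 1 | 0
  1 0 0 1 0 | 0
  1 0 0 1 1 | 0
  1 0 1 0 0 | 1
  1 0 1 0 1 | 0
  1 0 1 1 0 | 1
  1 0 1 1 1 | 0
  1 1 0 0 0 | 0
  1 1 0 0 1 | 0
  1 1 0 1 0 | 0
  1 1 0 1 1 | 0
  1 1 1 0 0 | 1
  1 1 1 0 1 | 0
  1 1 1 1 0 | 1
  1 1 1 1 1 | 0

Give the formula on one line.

(((b & ~a) | ~e) & c)

  ~a = 11111111111111110000000000000000
  (b & ~a) = 00000000111111110000000000000000
  ~e = 10101010101010101010101010101010
  ((b & ~a) | ~e) = 10101010111111111010101010101010
  (((b & ~a) | ~e) & c) = 00001010000011110000101000001010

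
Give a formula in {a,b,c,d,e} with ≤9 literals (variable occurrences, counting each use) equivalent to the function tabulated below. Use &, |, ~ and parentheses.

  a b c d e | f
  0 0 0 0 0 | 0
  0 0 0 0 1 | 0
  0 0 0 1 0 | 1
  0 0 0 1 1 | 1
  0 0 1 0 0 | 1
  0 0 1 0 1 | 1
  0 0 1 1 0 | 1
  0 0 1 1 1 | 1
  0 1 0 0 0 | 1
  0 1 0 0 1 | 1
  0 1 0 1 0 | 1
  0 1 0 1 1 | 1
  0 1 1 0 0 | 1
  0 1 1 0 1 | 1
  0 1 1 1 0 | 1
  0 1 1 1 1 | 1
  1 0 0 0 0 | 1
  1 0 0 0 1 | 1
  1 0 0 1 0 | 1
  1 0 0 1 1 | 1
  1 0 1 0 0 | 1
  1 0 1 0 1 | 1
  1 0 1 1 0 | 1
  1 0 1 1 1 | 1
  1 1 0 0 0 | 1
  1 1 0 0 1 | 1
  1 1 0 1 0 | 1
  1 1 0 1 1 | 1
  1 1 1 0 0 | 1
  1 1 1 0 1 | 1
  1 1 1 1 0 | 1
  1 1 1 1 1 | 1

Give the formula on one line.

(((~c & d) | b) | (a | (c & ((c & d) | (~b & ~a)))))

  ~c = 11110000111100001111000011110000
  (~c & d) = 00110000001100000011000000110000
  ((~c & d) | b) = 00110000111111110011000011111111
  (c & d) = 00000011000000110000001100000011
  ~b = 11111111000000001111111100000000
  ~a = 11111111111111110000000000000000
  (~b & ~a) = 11111111000000000000000000000000
  ((c & d) | (~b & ~a)) = 11111111000000110000001100000011
  (c & ((c & d) | (~b & ~a))) = 00001111000000110000001100000011
  (a | (c & ((c & d) | (~b & ~a)))) = 00001111000000111111111111111111
  (((~c & d) | b) | (a | (c & ((c & d) | (~b & ~a))))) = 00111111111111111111111111111111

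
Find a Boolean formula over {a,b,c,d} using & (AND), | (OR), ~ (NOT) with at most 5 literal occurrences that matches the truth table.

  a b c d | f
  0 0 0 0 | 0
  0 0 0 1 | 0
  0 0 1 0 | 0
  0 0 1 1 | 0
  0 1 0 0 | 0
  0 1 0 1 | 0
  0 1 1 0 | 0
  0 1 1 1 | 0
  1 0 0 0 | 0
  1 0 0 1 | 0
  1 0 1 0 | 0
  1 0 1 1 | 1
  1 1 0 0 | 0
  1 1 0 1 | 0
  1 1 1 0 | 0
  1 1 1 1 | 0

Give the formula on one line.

((d & ~b) & (a & c))

  ~b = 1111000011110000
  (d & ~b) = 0101000001010000
  (a & c) = 0000000000110011
  ((d & ~b) & (a & c)) = 0000000000010000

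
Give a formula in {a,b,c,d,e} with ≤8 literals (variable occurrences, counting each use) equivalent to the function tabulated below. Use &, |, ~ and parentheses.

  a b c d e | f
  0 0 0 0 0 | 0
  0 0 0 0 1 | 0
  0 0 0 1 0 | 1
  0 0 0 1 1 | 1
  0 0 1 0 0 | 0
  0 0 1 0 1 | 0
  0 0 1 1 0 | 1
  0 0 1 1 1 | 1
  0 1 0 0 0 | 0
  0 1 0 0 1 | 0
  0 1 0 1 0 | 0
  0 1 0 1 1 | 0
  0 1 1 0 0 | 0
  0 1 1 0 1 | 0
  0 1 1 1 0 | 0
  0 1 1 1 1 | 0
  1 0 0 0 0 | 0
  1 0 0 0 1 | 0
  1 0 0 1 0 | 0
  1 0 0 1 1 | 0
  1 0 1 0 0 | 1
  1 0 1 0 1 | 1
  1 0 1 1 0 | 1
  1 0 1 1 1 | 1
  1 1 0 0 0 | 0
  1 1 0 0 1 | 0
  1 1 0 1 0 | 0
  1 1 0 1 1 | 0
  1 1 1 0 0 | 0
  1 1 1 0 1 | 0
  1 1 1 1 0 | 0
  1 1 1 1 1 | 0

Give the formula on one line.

  ~b = 11111111000000001111111100000000
  ~a = 11111111111111110000000000000000
  (d & ~a) = 00110011001100110000000000000000
  (~b & c) = 00001111000000000000111100000000
  (~b & a) = 00000000000000001111111100000000
  ((~b & c) & (~b & a)) = 00000000000000000000111100000000
  ((d & ~a) | ((~b & c) & (~b & a))) = 00110011001100110000111100000000
  (~b & ((d & ~a) | ((~b & c) & (~b & a)))) = 00110011000000000000111100000000

(~b & ((d & ~a) | ((~b & c) & (~b & a))))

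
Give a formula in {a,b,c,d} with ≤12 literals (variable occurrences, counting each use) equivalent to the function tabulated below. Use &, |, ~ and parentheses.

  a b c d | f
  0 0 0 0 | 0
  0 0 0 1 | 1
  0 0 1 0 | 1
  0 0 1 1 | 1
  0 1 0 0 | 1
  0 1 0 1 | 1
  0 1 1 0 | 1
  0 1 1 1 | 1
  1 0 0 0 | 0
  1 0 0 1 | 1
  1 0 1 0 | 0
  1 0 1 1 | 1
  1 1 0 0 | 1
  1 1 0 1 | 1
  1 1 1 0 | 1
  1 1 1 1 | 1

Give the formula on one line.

  (b | d) = 0101111101011111
  ~a = 1111111100000000
  (c | b) = 0011111100111111
  ~b = 1111000011110000
  (~b & ~a) = 1111000000000000
  ((~b & ~a) | d) = 1111010101010101
  ((c | b) & ((~b & ~a) | d)) = 0011010100010101
  (~a & ((c | b) & ((~b & ~a) | d))) = 0011010100000000
  ~d = 1010101010101010
  ((~a & ((c | b) & ((~b & ~a) | d))) & ~d) = 0010000000000000
  ((b | d) | ((~a & ((c | b) & ((~b & ~a) | d))) & ~d)) = 0111111101011111

((b | d) | ((~a & ((c | b) & ((~b & ~a) | d))) & ~d))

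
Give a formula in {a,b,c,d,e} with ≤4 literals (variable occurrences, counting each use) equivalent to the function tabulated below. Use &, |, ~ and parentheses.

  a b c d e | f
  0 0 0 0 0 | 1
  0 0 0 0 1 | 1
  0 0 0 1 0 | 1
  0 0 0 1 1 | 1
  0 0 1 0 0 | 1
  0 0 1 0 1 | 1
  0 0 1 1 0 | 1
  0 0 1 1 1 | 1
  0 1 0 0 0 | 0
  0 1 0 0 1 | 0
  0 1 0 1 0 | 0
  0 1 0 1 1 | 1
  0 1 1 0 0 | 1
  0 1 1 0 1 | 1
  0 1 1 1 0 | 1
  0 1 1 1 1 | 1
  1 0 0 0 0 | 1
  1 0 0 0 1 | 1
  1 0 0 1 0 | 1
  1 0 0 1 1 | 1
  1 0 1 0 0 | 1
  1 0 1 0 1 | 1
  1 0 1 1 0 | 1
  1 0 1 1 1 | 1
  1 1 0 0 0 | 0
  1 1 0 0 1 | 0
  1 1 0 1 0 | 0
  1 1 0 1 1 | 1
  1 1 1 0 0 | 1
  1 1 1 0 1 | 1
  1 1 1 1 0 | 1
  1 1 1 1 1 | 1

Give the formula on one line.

  ~b = 11111111000000001111111100000000
  (e & d) = 00010001000100010001000100010001
  (~b | (e & d)) = 11111111000100011111111100010001
  ((~b | (e & d)) | c) = 11111111000111111111111100011111

((~b | (e & d)) | c)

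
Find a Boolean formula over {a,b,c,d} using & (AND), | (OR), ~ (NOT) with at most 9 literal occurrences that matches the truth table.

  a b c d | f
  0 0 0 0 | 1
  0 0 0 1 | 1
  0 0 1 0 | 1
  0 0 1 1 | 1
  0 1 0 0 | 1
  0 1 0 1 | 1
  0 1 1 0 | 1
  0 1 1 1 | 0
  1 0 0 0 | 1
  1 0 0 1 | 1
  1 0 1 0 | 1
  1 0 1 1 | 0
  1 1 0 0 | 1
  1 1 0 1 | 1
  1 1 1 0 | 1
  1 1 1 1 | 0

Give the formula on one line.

((~b & ~a) | (((~d | ~c) & ((a | c) | ~b)) | ~c))

  ~b = 1111000011110000
  ~a = 1111111100000000
  (~b & ~a) = 1111000000000000
  ~d = 1010101010101010
  ~c = 1100110011001100
  (~d | ~c) = 1110111011101110
  (a | c) = 0011001111111111
  ((a | c) | ~b) = 1111001111111111
  ((~d | ~c) & ((a | c) | ~b)) = 1110001011101110
  (((~d | ~c) & ((a | c) | ~b)) | ~c) = 1110111011101110
  ((~b & ~a) | (((~d | ~c) & ((a | c) | ~b)) | ~c)) = 1111111011101110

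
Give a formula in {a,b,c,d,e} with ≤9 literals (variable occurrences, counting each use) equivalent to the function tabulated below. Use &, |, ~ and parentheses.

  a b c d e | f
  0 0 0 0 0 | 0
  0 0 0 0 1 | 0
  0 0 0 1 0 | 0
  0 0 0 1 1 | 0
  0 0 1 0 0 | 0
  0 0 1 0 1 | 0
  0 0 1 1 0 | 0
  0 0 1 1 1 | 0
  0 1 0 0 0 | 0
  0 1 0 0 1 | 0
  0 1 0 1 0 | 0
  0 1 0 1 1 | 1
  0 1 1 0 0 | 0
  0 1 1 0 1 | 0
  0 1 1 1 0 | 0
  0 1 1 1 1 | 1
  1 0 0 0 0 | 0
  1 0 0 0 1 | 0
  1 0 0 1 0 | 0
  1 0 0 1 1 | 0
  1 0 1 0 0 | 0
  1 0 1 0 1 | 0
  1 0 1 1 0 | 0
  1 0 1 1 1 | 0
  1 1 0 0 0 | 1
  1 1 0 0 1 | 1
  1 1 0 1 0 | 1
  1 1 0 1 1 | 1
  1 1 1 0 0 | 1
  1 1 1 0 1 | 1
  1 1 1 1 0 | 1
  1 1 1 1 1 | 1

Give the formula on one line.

  ~b = 11111111000000001111111100000000
  ~e = 10101010101010101010101010101010
  (~b & ~e) = 10101010000000001010101000000000
  (d | (~b & ~e)) = 10111011001100111011101100110011
  (e & (d | (~b & ~e))) = 00010001000100010001000100010001
  ~c = 11110000111100001111000011110000
  (~c | d) = 11110011111100111111001111110011
  ((~c | d) | b) = 11110011111111111111001111111111
  (((~c | d) | b) & a) = 00000000000000001111001111111111
  ((e & (d | (~b & ~e))) | (((~c | d) | b) & a)) = 00010001000100011111001111111111
  (((e & (d | (~b & ~e))) | (((~c | d) | b) & a)) & b) = 00000000000100010000000011111111

(((e & (d | (~b & ~e))) | (((~c | d) | b) & a)) & b)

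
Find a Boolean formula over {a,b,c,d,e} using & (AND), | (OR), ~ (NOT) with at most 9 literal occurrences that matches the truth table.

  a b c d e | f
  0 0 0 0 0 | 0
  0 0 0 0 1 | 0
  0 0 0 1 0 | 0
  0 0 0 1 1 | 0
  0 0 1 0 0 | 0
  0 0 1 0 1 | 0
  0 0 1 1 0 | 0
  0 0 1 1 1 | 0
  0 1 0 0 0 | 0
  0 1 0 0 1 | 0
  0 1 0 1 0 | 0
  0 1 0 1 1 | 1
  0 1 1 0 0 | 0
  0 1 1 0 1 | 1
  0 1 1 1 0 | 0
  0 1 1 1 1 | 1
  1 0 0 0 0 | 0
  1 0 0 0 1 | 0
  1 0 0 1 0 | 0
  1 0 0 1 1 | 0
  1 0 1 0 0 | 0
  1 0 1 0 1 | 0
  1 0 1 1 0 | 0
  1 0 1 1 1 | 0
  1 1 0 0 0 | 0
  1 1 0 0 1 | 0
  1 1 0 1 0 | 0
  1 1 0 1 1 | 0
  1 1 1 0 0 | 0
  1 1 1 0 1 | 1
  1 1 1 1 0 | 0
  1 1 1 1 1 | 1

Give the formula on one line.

((((c | ~a) & e) & (b | ~e)) & (d | c))

  ~a = 11111111111111110000000000000000
  (c | ~a) = 11111111111111110000111100001111
  ((c | ~a) & e) = 01010101010101010000010100000101
  ~e = 10101010101010101010101010101010
  (b | ~e) = 10101010111111111010101011111111
  (((c | ~a) & e) & (b | ~e)) = 00000000010101010000000000000101
  (d | c) = 00111111001111110011111100111111
  ((((c | ~a) & e) & (b | ~e)) & (d | c)) = 00000000000101010000000000000101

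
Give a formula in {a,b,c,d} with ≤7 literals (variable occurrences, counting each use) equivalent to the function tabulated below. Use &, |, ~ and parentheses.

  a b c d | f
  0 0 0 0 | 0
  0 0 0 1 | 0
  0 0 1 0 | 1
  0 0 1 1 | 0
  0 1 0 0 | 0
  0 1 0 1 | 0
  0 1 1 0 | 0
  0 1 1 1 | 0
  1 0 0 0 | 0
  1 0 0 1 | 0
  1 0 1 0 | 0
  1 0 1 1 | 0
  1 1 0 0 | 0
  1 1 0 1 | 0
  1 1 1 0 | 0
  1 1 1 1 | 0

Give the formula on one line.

  ~a = 1111111100000000
  ~d = 1010101010101010
  (~a & ~d) = 1010101000000000
  ~b = 1111000011110000
  ~c = 1100110011001100
  (d & ~c) = 0100010001000100
  (~b | (d & ~c)) = 1111010011110100
  ((~b | (d & ~c)) & c) = 0011000000110000
  ((~a & ~d) & ((~b | (d & ~c)) & c)) = 0010000000000000

((~a & ~d) & ((~b | (d & ~c)) & c))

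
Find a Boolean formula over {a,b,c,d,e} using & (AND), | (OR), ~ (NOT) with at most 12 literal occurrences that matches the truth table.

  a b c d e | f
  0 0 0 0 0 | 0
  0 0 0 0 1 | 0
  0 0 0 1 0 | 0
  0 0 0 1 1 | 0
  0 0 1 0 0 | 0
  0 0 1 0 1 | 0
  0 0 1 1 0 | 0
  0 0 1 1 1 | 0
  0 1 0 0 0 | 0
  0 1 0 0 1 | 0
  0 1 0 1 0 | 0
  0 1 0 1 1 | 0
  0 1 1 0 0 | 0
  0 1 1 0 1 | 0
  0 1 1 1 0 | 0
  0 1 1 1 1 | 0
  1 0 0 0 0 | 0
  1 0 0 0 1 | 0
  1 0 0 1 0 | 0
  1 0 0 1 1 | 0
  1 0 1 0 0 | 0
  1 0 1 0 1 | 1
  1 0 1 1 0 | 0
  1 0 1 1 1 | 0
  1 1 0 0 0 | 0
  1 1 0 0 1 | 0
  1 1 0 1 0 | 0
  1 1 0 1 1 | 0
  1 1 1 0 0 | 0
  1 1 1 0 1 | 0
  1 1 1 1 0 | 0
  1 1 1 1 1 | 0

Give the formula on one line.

  ~d = 11001100110011001100110011001100
  (c & a) = 00000000000000000000111100001111
  (~d & (c & a)) = 00000000000000000000110000001100
  ~a = 11111111111111110000000000000000
  (~a & b) = 00000000111111110000000000000000
  ((~d & (c & a)) | (~a & b)) = 00000000111111110000110000001100
  ~b = 11111111000000001111111100000000
  (e & ~b) = 01010101000000000101010100000000
  (~b & a) = 00000000000000001111111100000000
  ((e & ~b) & (~b & a)) = 00000000000000000101010100000000
  (((~d & (c & a)) | (~a & b)) & ((e & ~b) & (~b & a))) = 00000000000000000000010000000000

(((~d & (c & a)) | (~a & b)) & ((e & ~b) & (~b & a)))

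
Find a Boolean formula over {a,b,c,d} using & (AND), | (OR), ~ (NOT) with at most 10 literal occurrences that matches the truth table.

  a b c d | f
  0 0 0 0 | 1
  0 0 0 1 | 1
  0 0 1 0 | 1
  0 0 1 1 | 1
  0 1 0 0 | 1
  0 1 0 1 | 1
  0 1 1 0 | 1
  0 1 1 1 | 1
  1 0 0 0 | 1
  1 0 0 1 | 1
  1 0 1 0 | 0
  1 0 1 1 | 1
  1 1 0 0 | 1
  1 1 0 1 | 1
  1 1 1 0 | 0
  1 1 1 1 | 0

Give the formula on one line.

((~a | ~c) | (((~a | ~b) & d) & ((~a | d) & (c & a))))

  ~a = 1111111100000000
  ~c = 1100110011001100
  (~a | ~c) = 1111111111001100
  ~b = 1111000011110000
  (~a | ~b) = 1111111111110000
  ((~a | ~b) & d) = 0101010101010000
  (~a | d) = 1111111101010101
  (c & a) = 0000000000110011
  ((~a | d) & (c & a)) = 0000000000010001
  (((~a | ~b) & d) & ((~a | d) & (c & a))) = 0000000000010000
  ((~a | ~c) | (((~a | ~b) & d) & ((~a | d) & (c & a)))) = 1111111111011100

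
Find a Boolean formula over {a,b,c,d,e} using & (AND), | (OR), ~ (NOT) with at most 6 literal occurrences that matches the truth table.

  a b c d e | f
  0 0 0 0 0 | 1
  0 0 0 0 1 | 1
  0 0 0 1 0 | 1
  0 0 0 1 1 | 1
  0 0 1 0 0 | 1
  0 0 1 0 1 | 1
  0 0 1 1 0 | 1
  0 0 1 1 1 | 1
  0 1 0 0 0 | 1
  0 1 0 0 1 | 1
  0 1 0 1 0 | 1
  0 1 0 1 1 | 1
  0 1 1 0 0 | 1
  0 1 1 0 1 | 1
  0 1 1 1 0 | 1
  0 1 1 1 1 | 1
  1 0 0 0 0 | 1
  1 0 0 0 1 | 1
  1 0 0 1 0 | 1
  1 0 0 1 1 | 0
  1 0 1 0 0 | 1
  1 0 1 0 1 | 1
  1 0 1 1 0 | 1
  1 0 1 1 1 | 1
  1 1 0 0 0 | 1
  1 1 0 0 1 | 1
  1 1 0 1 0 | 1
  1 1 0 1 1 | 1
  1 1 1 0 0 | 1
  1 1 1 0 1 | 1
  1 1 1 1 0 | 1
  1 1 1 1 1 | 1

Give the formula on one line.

((~e | ~a) | ((c & ~b) | (~d | b)))

  ~e = 10101010101010101010101010101010
  ~a = 11111111111111110000000000000000
  (~e | ~a) = 11111111111111111010101010101010
  ~b = 11111111000000001111111100000000
  (c & ~b) = 00001111000000000000111100000000
  ~d = 11001100110011001100110011001100
  (~d | b) = 11001100111111111100110011111111
  ((c & ~b) | (~d | b)) = 11001111111111111100111111111111
  ((~e | ~a) | ((c & ~b) | (~d | b))) = 11111111111111111110111111111111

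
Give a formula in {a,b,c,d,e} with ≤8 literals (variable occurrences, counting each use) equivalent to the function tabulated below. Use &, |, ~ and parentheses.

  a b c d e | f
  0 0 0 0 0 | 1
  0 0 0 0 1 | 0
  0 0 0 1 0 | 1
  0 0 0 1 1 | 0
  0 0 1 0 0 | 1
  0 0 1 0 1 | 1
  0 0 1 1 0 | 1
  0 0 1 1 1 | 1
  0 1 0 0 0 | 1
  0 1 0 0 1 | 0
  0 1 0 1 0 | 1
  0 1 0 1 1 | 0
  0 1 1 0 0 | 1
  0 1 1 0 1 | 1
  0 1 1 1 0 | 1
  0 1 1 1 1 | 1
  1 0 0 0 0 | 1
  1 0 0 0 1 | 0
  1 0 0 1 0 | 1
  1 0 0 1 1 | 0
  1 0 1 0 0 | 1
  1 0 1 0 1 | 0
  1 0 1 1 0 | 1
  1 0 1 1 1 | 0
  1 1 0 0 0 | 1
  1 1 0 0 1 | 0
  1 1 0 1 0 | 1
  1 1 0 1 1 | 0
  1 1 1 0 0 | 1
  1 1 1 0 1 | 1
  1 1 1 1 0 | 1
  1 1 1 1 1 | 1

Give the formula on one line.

((c | ~e) & ((~c | (b | ~a)) | (a & ~e)))

  ~e = 10101010101010101010101010101010
  (c | ~e) = 10101111101011111010111110101111
  ~c = 11110000111100001111000011110000
  ~a = 11111111111111110000000000000000
  (b | ~a) = 11111111111111110000000011111111
  (~c | (b | ~a)) = 11111111111111111111000011111111
  (a & ~e) = 00000000000000001010101010101010
  ((~c | (b | ~a)) | (a & ~e)) = 11111111111111111111101011111111
  ((c | ~e) & ((~c | (b | ~a)) | (a & ~e))) = 10101111101011111010101010101111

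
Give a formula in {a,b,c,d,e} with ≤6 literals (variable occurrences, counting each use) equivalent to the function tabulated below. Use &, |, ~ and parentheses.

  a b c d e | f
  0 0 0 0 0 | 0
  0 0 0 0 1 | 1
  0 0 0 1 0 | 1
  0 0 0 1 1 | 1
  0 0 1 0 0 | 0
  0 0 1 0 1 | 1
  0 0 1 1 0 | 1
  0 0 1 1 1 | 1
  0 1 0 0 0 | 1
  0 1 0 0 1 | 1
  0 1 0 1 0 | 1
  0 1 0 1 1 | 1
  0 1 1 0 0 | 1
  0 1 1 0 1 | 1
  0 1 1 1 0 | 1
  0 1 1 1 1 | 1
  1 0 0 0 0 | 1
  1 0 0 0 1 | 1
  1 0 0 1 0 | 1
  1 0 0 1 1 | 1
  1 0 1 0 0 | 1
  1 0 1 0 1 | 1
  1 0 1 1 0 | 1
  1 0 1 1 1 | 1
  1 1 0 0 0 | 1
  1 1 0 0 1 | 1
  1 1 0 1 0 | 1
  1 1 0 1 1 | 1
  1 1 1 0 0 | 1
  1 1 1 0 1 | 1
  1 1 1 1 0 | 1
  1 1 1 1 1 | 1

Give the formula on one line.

  (b | d) = 00110011111111110011001111111111
  (a | (b | d)) = 00110011111111111111111111111111
  ((a | (b | d)) | e) = 01110111111111111111111111111111

((a | (b | d)) | e)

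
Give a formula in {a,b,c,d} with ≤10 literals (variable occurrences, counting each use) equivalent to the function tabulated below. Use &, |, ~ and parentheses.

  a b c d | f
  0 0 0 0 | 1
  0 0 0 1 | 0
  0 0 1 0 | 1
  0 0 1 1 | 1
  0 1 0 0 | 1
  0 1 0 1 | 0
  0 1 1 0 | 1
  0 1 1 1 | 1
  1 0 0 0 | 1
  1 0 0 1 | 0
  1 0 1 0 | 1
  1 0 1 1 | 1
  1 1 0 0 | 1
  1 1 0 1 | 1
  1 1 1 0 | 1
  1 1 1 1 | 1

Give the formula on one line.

(((~d | (b & a)) & (~c | d)) | (c | ~d))

  ~d = 1010101010101010
  (b & a) = 0000000000001111
  (~d | (b & a)) = 1010101010101111
  ~c = 1100110011001100
  (~c | d) = 1101110111011101
  ((~d | (b & a)) & (~c | d)) = 1000100010001101
  (c | ~d) = 1011101110111011
  (((~d | (b & a)) & (~c | d)) | (c | ~d)) = 1011101110111111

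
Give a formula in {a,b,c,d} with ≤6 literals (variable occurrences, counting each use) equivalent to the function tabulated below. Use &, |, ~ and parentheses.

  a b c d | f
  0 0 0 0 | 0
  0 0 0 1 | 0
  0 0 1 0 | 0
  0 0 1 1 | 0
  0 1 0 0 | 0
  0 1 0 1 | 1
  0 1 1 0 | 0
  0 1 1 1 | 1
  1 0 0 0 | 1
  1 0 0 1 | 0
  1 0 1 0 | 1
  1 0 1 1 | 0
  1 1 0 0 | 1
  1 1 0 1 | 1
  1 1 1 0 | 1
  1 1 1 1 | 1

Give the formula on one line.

  (d | a) = 0101010111111111
  ~d = 1010101010101010
  (b | ~d) = 1010111110101111
  ((d | a) & (b | ~d)) = 0000010110101111

((d | a) & (b | ~d))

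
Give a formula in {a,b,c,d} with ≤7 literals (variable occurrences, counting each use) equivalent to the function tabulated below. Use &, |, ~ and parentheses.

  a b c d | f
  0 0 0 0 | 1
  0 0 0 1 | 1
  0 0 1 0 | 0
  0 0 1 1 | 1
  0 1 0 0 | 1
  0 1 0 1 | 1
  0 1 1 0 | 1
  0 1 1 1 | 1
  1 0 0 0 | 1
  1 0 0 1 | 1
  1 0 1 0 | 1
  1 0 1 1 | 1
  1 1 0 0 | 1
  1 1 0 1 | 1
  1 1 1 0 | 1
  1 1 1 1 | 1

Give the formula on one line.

  ~c = 1100110011001100
  (a | ~c) = 1100110011111111
  (b | d) = 0101111101011111
  ((a | ~c) | (b | d)) = 1101111111111111

((a | ~c) | (b | d))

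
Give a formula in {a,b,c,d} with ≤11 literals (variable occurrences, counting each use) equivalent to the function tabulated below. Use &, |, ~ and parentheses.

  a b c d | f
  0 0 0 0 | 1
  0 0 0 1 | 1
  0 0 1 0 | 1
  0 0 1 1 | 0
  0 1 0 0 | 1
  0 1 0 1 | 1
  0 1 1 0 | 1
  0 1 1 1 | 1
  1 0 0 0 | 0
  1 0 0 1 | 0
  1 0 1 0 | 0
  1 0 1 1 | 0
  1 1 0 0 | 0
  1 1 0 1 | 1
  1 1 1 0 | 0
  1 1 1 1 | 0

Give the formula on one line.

(((~c & (~d | (~a | b))) | (b | ~d)) & ((d & ~c) | ~a))

  ~c = 1100110011001100
  ~d = 1010101010101010
  ~a = 1111111100000000
  (~a | b) = 1111111100001111
  (~d | (~a | b)) = 1111111110101111
  (~c & (~d | (~a | b))) = 1100110010001100
  (b | ~d) = 1010111110101111
  ((~c & (~d | (~a | b))) | (b | ~d)) = 1110111110101111
  (d & ~c) = 0100010001000100
  ((d & ~c) | ~a) = 1111111101000100
  (((~c & (~d | (~a | b))) | (b | ~d)) & ((d & ~c) | ~a)) = 1110111100000100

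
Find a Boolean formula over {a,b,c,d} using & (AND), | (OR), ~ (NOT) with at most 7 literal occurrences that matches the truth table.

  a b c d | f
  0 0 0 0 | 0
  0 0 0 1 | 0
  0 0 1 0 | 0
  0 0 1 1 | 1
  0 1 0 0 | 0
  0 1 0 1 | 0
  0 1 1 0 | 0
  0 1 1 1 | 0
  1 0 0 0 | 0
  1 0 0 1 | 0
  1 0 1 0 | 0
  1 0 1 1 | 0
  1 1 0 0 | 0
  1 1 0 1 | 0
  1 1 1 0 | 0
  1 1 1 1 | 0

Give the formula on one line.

  (c & d) = 0001000100010001
  ~b = 1111000011110000
  ~a = 1111111100000000
  (~b & ~a) = 1111000000000000
  ((c & d) & (~b & ~a)) = 0001000000000000

((c & d) & (~b & ~a))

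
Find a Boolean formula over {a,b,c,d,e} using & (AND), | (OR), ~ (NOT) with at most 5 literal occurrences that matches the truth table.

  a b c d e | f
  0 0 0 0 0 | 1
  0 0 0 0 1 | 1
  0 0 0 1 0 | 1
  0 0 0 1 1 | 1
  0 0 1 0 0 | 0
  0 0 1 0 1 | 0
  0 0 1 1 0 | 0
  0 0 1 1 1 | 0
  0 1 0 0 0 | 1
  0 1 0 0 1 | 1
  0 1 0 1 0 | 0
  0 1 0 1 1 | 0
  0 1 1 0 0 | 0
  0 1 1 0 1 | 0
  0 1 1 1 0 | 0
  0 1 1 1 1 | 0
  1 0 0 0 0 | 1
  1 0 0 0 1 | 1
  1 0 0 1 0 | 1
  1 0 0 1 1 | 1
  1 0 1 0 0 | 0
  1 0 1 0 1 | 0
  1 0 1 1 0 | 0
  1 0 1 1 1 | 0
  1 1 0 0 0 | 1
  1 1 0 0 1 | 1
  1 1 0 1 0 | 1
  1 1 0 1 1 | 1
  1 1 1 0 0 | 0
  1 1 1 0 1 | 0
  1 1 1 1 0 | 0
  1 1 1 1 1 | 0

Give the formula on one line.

  ~d = 11001100110011001100110011001100
  (b & ~d) = 00000000110011000000000011001100
  ~b = 11111111000000001111111100000000
  (~b | a) = 11111111000000001111111111111111
  ((b & ~d) | (~b | a)) = 11111111110011001111111111111111
  ~c = 11110000111100001111000011110000
  (((b & ~d) | (~b | a)) & ~c) = 11110000110000001111000011110000

(((b & ~d) | (~b | a)) & ~c)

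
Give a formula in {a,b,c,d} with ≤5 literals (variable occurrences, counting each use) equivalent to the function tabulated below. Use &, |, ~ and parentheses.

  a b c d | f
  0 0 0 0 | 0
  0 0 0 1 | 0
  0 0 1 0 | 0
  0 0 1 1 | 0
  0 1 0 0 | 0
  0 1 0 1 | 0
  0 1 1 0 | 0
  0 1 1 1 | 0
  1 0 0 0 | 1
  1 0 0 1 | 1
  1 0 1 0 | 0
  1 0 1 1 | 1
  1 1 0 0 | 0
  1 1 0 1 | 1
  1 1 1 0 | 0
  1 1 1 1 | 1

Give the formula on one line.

(a & ((~b & ~c) | d))

  ~b = 1111000011110000
  ~c = 1100110011001100
  (~b & ~c) = 1100000011000000
  ((~b & ~c) | d) = 1101010111010101
  (a & ((~b & ~c) | d)) = 0000000011010101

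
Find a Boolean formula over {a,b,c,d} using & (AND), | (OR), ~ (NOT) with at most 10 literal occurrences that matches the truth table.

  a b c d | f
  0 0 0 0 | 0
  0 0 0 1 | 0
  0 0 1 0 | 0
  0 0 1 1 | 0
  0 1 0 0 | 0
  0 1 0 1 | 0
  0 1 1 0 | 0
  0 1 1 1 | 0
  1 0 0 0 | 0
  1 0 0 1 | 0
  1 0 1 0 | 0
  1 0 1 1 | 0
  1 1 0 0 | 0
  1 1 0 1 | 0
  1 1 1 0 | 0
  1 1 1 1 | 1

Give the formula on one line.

  ~a = 1111111100000000
  (c & ~a) = 0011001100000000
  (d & b) = 0000010100000101
  ((c & ~a) | (d & b)) = 0011011100000101
  ~b = 1111000011110000
  (~b | c) = 1111001111110011
  ((~b | c) & a) = 0000000011110011
  (((~b | c) & a) & b) = 0000000000000011
  (((c & ~a) | (d & b)) & (((~b | c) & a) & b)) = 0000000000000001

(((c & ~a) | (d & b)) & (((~b | c) & a) & b))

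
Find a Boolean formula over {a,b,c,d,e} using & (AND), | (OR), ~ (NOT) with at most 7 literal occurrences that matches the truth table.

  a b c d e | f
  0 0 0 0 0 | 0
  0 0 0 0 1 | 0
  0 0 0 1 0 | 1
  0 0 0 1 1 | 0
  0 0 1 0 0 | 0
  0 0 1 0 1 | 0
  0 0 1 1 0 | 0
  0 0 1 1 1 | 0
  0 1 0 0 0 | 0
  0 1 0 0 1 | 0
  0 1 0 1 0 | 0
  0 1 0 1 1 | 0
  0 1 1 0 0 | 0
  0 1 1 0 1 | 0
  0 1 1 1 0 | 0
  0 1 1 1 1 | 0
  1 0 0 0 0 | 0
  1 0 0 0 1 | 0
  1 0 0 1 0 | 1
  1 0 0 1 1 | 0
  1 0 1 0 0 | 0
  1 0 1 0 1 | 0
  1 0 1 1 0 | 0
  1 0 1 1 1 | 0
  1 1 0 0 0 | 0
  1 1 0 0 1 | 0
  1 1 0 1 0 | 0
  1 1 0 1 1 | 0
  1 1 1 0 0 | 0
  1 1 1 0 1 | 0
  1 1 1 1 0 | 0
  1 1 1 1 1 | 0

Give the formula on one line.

  ~c = 11110000111100001111000011110000
  ~e = 10101010101010101010101010101010
  ~b = 11111111000000001111111100000000
  (~e & ~b) = 10101010000000001010101000000000
  (~c & (~e & ~b)) = 10100000000000001010000000000000
  (e & c) = 00000101000001010000010100000101
  (d | (e & c)) = 00110111001101110011011100110111
  (~c & (d | (e & c))) = 00110000001100000011000000110000
  ((~c & (~e & ~b)) & (~c & (d | (e & c)))) = 00100000000000000010000000000000

((~c & (~e & ~b)) & (~c & (d | (e & c))))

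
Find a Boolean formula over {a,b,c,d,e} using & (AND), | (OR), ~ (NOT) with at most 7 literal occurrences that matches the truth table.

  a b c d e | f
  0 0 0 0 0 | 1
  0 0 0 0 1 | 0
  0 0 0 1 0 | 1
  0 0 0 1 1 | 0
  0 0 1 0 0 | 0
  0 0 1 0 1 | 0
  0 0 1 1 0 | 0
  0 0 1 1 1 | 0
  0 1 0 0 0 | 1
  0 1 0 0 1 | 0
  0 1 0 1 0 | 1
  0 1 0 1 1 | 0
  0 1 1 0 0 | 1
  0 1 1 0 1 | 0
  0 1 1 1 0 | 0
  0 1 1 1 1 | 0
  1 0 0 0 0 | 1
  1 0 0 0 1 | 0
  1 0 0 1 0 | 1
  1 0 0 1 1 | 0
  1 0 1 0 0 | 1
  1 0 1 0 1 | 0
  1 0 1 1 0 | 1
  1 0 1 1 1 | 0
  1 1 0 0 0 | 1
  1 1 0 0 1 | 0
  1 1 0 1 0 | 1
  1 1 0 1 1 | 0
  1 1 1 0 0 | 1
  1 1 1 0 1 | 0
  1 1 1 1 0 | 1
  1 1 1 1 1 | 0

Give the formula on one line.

  ~c = 11110000111100001111000011110000
  (~c | b) = 11110000111111111111000011111111
  ((~c | b) | a) = 11110000111111111111111111111111
  (~c | a) = 11110000111100001111111111111111
  ~d = 11001100110011001100110011001100
  ((~c | a) | ~d) = 11111100111111001111111111111111
  (((~c | b) | a) & ((~c | a) | ~d)) = 11110000111111001111111111111111
  ~e = 10101010101010101010101010101010
  ((((~c | b) | a) & ((~c | a) | ~d)) & ~e) = 10100000101010001010101010101010

((((~c | b) | a) & ((~c | a) | ~d)) & ~e)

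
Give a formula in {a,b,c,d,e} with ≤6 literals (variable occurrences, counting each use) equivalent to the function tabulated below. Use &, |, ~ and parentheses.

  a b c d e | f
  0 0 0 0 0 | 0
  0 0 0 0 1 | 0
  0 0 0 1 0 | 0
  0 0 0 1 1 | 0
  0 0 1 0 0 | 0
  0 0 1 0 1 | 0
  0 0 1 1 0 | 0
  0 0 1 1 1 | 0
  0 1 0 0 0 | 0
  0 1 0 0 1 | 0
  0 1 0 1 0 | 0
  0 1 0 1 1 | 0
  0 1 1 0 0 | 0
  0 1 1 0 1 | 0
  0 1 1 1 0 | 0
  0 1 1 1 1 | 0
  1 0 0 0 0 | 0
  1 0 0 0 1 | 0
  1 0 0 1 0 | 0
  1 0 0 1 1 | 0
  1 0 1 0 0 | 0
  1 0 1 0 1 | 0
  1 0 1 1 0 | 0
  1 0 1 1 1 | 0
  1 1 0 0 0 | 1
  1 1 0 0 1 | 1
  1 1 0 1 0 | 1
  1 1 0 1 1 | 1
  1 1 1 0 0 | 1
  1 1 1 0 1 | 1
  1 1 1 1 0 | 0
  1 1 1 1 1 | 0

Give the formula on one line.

  (a & b) = 00000000000000000000000011111111
  ~c = 11110000111100001111000011110000
  ~d = 11001100110011001100110011001100
  (~c | ~d) = 11111100111111001111110011111100
  ((~c | ~d) & b) = 00000000111111000000000011111100
  ((a & b) & ((~c | ~d) & b)) = 00000000000000000000000011111100

((a & b) & ((~c | ~d) & b))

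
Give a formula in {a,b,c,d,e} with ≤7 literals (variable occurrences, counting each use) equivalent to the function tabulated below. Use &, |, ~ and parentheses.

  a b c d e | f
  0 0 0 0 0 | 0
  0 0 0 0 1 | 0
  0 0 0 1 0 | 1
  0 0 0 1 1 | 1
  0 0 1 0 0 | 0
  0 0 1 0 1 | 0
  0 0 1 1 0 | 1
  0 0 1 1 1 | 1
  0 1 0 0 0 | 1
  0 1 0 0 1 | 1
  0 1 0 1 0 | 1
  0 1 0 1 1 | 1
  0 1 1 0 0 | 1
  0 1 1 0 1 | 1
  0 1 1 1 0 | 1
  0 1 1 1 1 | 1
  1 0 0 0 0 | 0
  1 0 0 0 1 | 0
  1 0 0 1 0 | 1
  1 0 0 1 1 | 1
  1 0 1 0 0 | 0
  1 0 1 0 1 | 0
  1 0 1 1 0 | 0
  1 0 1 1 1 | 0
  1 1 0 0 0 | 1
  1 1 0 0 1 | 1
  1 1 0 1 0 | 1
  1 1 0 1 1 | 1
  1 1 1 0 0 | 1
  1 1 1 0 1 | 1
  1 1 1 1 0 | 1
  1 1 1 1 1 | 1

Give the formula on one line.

  ~d = 11001100110011001100110011001100
  ~b = 11111111000000001111111100000000
  (~d | ~b) = 11111111110011001111111111001100
  ~c = 11110000111100001111000011110000
  ~a = 11111111111111110000000000000000
  (~b & ~a) = 11111111000000000000000000000000
  (~c | (~b & ~a)) = 11111111111100001111000011110000
  (d & (~c | (~b & ~a))) = 00110011001100000011000000110000
  ((~d | ~b) & (d & (~c | (~b & ~a)))) = 00110011000000000011000000000000
  (b | ((~d | ~b) & (d & (~c | (~b & ~a))))) = 00110011111111110011000011111111

(b | ((~d | ~b) & (d & (~c | (~b & ~a)))))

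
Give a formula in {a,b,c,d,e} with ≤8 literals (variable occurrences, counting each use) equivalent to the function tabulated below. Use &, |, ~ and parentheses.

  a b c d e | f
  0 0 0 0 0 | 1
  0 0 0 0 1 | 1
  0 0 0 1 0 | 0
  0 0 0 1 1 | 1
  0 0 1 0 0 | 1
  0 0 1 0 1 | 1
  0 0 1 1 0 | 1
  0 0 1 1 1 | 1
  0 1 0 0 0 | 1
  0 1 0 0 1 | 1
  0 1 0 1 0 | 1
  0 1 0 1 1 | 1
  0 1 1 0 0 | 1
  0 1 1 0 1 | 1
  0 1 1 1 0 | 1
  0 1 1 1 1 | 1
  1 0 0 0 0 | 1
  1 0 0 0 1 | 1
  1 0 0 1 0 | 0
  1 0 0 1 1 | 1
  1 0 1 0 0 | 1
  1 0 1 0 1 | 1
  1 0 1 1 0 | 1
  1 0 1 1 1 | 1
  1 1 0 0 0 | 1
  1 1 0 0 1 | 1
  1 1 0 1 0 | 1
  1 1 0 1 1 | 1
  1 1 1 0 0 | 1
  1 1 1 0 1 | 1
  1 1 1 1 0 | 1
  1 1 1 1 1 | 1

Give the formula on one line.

(((b | ~d) | ((e & ~c) | ~d)) | ((~b & e) | c))

  ~d = 11001100110011001100110011001100
  (b | ~d) = 11001100111111111100110011111111
  ~c = 11110000111100001111000011110000
  (e & ~c) = 01010000010100000101000001010000
  ((e & ~c) | ~d) = 11011100110111001101110011011100
  ((b | ~d) | ((e & ~c) | ~d)) = 11011100111111111101110011111111
  ~b = 11111111000000001111111100000000
  (~b & e) = 01010101000000000101010100000000
  ((~b & e) | c) = 01011111000011110101111100001111
  (((b | ~d) | ((e & ~c) | ~d)) | ((~b & e) | c)) = 11011111111111111101111111111111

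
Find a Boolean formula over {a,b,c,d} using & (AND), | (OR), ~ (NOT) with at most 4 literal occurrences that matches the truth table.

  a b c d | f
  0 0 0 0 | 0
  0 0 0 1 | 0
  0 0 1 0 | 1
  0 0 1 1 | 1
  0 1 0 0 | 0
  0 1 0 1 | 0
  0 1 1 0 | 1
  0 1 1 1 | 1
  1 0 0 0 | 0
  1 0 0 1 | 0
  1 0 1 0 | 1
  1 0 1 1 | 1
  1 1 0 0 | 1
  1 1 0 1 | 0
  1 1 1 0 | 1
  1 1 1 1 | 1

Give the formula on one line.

(c | ((~d & b) & a))

  ~d = 1010101010101010
  (~d & b) = 0000101000001010
  ((~d & b) & a) = 0000000000001010
  (c | ((~d & b) & a)) = 0011001100111011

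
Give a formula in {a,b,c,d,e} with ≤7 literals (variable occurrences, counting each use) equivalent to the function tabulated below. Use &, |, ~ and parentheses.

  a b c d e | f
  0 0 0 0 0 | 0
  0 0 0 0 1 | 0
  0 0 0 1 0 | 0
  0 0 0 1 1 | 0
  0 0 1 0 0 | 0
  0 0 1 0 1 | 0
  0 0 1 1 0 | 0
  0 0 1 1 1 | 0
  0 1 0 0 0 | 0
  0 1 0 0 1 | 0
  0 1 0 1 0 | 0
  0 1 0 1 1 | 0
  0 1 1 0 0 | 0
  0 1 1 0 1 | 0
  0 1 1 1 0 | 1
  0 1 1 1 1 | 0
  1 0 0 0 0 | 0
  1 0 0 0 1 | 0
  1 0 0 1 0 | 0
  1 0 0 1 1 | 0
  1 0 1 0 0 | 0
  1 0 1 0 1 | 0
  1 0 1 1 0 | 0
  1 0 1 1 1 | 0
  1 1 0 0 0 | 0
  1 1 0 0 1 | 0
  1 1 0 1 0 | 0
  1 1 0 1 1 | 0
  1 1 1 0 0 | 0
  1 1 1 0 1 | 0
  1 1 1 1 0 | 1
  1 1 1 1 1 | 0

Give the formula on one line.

  ~e = 10101010101010101010101010101010
  (~e & d) = 00100010001000100010001000100010
  (b & c) = 00000000000011110000000000001111
  ((~e & d) & (b & c)) = 00000000000000100000000000000010

((~e & d) & (b & c))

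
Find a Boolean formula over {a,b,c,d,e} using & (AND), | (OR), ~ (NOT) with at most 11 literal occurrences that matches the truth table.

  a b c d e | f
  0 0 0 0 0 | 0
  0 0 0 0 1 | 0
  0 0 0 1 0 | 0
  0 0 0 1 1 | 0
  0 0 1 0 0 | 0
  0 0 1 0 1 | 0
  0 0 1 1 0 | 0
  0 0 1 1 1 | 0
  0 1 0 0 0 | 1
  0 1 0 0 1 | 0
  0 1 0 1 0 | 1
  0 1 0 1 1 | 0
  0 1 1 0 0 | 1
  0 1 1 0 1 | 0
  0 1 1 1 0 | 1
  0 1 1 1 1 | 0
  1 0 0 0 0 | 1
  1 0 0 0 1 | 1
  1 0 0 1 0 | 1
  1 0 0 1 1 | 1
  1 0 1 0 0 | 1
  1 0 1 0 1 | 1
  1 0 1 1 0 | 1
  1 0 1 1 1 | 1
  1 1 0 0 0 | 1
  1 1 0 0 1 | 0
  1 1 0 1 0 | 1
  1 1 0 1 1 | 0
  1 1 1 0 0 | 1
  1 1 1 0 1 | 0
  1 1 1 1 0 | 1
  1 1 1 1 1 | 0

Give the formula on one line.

((b | a) & (((e & ~b) | ((b & ~e) & (~a & b))) | ~e))

  (b | a) = 00000000111111111111111111111111
  ~b = 11111111000000001111111100000000
  (e & ~b) = 01010101000000000101010100000000
  ~e = 10101010101010101010101010101010
  (b & ~e) = 00000000101010100000000010101010
  ~a = 11111111111111110000000000000000
  (~a & b) = 00000000111111110000000000000000
  ((b & ~e) & (~a & b)) = 00000000101010100000000000000000
  ((e & ~b) | ((b & ~e) & (~a & b))) = 01010101101010100101010100000000
  (((e & ~b) | ((b & ~e) & (~a & b))) | ~e) = 11111111101010101111111110101010
  ((b | a) & (((e & ~b) | ((b & ~e) & (~a & b))) | ~e)) = 00000000101010101111111110101010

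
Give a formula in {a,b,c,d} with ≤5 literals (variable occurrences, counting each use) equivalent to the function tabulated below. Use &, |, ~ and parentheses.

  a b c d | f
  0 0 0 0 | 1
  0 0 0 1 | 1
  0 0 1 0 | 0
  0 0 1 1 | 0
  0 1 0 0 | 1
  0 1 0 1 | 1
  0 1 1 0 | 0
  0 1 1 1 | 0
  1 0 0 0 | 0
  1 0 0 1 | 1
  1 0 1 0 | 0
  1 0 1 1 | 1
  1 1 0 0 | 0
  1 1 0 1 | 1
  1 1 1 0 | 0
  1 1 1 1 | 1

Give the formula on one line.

((~c & ~a) | (d & a))

  ~c = 1100110011001100
  ~a = 1111111100000000
  (~c & ~a) = 1100110000000000
  (d & a) = 0000000001010101
  ((~c & ~a) | (d & a)) = 1100110001010101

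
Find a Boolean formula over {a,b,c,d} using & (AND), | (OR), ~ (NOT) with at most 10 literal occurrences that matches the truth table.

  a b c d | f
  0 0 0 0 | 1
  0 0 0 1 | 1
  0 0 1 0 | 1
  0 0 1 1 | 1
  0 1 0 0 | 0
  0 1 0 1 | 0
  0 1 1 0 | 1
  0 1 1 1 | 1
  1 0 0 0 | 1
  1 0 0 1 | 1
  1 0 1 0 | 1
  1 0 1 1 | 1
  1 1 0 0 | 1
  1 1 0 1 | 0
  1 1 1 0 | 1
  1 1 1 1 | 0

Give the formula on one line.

  ~b = 1111000011110000
  ~d = 1010101010101010
  (~d & a) = 0000000010101010
  (~b | (~d & a)) = 1111000011111010
  ~a = 1111111100000000
  ~c = 1100110011001100
  (~a | ~c) = 1111111111001100
  ((~a | ~c) & c) = 0011001100000000
  (b & ((~a | ~c) & c)) = 0000001100000000
  ((~b | (~d & a)) | (b & ((~a | ~c) & c))) = 1111001111111010

((~b | (~d & a)) | (b & ((~a | ~c) & c)))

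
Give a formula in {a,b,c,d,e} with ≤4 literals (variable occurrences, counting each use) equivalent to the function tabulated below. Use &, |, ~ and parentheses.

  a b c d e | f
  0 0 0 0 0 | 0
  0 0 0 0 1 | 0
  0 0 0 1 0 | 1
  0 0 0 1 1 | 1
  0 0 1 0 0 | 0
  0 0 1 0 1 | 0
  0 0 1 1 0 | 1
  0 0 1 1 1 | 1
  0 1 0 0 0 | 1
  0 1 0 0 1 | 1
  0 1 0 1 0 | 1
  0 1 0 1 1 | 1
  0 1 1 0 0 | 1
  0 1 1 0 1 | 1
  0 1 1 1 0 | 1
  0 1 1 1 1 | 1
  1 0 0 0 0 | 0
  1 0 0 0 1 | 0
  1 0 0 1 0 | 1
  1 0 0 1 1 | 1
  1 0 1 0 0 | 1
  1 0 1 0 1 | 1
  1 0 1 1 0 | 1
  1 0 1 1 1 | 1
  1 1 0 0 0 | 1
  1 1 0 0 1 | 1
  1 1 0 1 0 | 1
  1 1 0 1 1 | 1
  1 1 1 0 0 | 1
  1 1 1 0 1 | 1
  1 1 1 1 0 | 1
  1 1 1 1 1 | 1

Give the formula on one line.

((d | b) | (a & c))

  (d | b) = 00110011111111110011001111111111
  (a & c) = 00000000000000000000111100001111
  ((d | b) | (a & c)) = 00110011111111110011111111111111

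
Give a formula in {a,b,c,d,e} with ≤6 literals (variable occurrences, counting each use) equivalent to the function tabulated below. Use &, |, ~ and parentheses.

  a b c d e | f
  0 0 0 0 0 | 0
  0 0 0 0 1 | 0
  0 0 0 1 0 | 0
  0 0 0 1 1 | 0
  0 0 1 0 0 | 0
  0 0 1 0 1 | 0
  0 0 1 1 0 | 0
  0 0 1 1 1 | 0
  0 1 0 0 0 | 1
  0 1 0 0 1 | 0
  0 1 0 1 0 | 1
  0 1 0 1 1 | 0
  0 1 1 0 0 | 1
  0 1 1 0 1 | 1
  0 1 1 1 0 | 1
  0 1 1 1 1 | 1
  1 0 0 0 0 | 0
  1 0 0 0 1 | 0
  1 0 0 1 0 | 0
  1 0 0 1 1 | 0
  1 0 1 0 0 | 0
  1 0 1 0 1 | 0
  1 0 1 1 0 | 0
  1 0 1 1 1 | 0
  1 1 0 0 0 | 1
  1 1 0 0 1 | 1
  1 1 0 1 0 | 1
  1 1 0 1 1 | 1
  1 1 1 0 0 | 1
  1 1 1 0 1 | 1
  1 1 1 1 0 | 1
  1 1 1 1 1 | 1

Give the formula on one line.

((((c | a) & b) | ~e) & b)

  (c | a) = 00001111000011111111111111111111
  ((c | a) & b) = 00000000000011110000000011111111
  ~e = 10101010101010101010101010101010
  (((c | a) & b) | ~e) = 10101010101011111010101011111111
  ((((c | a) & b) | ~e) & b) = 00000000101011110000000011111111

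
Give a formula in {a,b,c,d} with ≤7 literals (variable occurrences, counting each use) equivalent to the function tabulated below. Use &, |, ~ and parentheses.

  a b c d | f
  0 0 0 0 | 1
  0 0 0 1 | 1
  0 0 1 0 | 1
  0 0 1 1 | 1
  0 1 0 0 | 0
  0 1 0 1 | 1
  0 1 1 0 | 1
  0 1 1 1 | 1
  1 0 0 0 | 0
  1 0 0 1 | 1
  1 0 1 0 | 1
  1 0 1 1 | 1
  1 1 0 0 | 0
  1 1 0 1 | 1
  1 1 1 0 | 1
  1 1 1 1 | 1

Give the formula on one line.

((d | c) | (~b & (d | ~a)))

  (d | c) = 0111011101110111
  ~b = 1111000011110000
  ~a = 1111111100000000
  (d | ~a) = 1111111101010101
  (~b & (d | ~a)) = 1111000001010000
  ((d | c) | (~b & (d | ~a))) = 1111011101110111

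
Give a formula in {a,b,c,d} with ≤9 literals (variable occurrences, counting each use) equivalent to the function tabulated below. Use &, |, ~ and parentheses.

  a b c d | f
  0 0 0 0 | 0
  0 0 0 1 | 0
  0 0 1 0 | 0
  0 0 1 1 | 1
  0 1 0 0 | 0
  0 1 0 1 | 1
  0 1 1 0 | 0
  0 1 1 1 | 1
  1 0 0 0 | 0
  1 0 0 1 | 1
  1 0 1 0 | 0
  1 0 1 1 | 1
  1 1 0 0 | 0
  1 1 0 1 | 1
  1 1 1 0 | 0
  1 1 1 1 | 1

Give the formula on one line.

(d & (((~d | ~b) & (d & (c | a))) | b))

  ~d = 1010101010101010
  ~b = 1111000011110000
  (~d | ~b) = 1111101011111010
  (c | a) = 0011001111111111
  (d & (c | a)) = 0001000101010101
  ((~d | ~b) & (d & (c | a))) = 0001000001010000
  (((~d | ~b) & (d & (c | a))) | b) = 0001111101011111
  (d & (((~d | ~b) & (d & (c | a))) | b)) = 0001010101010101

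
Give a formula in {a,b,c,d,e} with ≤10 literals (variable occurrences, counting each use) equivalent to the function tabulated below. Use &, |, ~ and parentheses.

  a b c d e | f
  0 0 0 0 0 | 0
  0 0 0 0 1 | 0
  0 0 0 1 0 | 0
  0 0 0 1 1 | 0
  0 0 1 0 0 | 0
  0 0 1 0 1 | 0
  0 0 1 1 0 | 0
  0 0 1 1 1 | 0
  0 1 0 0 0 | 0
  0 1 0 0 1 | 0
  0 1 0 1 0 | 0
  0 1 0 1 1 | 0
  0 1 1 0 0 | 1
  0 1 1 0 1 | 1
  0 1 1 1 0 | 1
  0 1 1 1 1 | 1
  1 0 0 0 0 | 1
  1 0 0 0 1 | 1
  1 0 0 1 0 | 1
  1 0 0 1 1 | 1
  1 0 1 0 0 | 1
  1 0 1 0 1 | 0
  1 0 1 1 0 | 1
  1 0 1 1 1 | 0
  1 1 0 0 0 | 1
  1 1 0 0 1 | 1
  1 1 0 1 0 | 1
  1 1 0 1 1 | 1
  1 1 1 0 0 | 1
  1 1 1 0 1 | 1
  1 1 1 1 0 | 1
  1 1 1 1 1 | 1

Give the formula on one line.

(((a | c) & ((~e & a) | b)) | ((~e | ~c) & a))

  (a | c) = 00001111000011111111111111111111
  ~e = 10101010101010101010101010101010
  (~e & a) = 00000000000000001010101010101010
  ((~e & a) | b) = 00000000111111111010101011111111
  ((a | c) & ((~e & a) | b)) = 00000000000011111010101011111111
  ~c = 11110000111100001111000011110000
  (~e | ~c) = 11111010111110101111101011111010
  ((~e | ~c) & a) = 00000000000000001111101011111010
  (((a | c) & ((~e & a) | b)) | ((~e | ~c) & a)) = 00000000000011111111101011111111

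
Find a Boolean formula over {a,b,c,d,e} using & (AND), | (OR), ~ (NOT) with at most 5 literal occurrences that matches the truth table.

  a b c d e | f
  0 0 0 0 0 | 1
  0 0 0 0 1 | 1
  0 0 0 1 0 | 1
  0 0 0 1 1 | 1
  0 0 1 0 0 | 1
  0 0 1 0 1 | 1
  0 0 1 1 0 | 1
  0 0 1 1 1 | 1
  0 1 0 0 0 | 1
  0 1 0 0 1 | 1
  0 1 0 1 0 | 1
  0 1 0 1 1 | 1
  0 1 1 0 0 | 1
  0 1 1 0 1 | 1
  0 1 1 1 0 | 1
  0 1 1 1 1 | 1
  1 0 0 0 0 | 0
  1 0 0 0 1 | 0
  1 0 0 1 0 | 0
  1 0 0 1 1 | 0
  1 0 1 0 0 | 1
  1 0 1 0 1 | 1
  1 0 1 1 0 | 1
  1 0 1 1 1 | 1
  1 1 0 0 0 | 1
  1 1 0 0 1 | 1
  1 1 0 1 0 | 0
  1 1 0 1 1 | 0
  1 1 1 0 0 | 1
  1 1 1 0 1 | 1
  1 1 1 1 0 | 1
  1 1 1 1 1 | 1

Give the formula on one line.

((c | ~a) | (b & ~d))

  ~a = 11111111111111110000000000000000
  (c | ~a) = 11111111111111110000111100001111
  ~d = 11001100110011001100110011001100
  (b & ~d) = 00000000110011000000000011001100
  ((c | ~a) | (b & ~d)) = 11111111111111110000111111001111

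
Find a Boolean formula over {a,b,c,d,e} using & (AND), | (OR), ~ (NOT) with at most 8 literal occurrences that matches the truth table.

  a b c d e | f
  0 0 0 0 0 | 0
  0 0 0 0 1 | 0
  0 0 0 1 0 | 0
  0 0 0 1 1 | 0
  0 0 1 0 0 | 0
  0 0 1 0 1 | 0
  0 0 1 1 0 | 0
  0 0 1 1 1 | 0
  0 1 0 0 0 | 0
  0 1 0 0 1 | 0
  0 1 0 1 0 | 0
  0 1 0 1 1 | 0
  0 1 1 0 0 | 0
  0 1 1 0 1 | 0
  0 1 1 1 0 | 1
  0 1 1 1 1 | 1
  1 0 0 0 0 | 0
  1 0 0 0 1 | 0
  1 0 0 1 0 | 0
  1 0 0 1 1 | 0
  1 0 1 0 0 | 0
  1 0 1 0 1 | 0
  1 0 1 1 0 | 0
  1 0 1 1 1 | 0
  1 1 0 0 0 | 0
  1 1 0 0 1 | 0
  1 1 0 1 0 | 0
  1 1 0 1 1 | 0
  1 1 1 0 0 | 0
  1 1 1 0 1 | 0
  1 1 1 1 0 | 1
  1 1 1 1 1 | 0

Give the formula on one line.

(((~a | ~e) | ~d) & ((b & c) & d))

  ~a = 11111111111111110000000000000000
  ~e = 10101010101010101010101010101010
  (~a | ~e) = 11111111111111111010101010101010
  ~d = 11001100110011001100110011001100
  ((~a | ~e) | ~d) = 11111111111111111110111011101110
  (b & c) = 00000000000011110000000000001111
  ((b & c) & d) = 00000000000000110000000000000011
  (((~a | ~e) | ~d) & ((b & c) & d)) = 00000000000000110000000000000010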